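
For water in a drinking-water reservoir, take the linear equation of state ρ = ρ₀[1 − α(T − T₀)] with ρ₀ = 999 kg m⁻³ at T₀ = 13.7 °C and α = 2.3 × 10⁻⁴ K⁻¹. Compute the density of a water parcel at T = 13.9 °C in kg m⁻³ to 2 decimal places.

T − T₀ = +0.2 K.
Bracket = 1 − α·(+0.2) = 1 + (-4.60 × 10⁻⁵) = 0.9999540.
ρ = 999 × 0.9999540 = 998.95 kg m⁻³.

998.95 kg m⁻³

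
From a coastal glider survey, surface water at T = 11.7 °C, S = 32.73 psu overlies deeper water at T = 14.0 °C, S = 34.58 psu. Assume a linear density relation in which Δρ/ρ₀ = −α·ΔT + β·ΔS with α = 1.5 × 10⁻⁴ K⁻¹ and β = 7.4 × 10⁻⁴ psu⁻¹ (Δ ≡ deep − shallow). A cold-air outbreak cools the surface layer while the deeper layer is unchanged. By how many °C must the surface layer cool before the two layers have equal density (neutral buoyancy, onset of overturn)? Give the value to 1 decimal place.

6.8 °C

Neutral buoyancy requires Δρ = 0, i.e. −α(T_deep − T_surf′) + β(S_deep − S_surf) = 0.
T_surf′ = T_deep − (β/α)·ΔS = 14.0 − (7.4 × 10⁻⁴/1.5 × 10⁻⁴)·(+1.85) = 4.873 °C.
Cooling required: 11.7 − (4.873) = 6.827 °C.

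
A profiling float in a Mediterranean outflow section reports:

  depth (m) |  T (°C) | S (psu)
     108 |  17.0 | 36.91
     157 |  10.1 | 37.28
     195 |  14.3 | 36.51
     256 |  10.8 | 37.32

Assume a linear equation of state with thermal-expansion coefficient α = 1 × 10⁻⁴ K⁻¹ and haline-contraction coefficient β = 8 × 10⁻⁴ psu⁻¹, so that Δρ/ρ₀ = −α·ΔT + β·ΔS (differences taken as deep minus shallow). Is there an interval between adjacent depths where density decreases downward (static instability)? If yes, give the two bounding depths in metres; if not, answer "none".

Evaluate Δρ/ρ₀ = −αΔT + βΔS across each adjacent pair:
  108–157 m: −αΔT+βΔS = −(1 × 10⁻⁴)(-6.9)+(8 × 10⁻⁴)(+0.37) = 9.9 × 10⁻⁴ → stable
  157–195 m: −αΔT+βΔS = −(1 × 10⁻⁴)(+4.2)+(8 × 10⁻⁴)(-0.77) = -1.0 × 10⁻³ → UNSTABLE
  195–256 m: −αΔT+βΔS = −(1 × 10⁻⁴)(-3.5)+(8 × 10⁻⁴)(+0.81) = 1.0 × 10⁻³ → stable
The 157–195 m interval has Δρ < 0: lighter water underlies denser water.

157–195 m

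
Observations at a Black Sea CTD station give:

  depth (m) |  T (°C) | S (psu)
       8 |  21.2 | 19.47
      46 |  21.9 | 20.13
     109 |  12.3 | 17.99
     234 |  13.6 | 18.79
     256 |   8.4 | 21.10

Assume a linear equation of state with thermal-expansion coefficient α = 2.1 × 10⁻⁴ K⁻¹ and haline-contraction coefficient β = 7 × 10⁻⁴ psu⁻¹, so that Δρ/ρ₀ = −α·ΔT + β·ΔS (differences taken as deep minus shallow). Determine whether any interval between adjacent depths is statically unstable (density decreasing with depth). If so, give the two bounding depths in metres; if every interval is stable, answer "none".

Evaluate Δρ/ρ₀ = −αΔT + βΔS across each adjacent pair:
  8–46 m: −αΔT+βΔS = −(2.1 × 10⁻⁴)(+0.7)+(7 × 10⁻⁴)(+0.66) = 3.2 × 10⁻⁴ → stable
  46–109 m: −αΔT+βΔS = −(2.1 × 10⁻⁴)(-9.6)+(7 × 10⁻⁴)(-2.14) = 5.2 × 10⁻⁴ → stable
  109–234 m: −αΔT+βΔS = −(2.1 × 10⁻⁴)(+1.3)+(7 × 10⁻⁴)(+0.80) = 2.9 × 10⁻⁴ → stable
  234–256 m: −αΔT+βΔS = −(2.1 × 10⁻⁴)(-5.2)+(7 × 10⁻⁴)(+2.31) = 2.7 × 10⁻³ → stable
Every interval has Δρ > 0: the column is stably stratified throughout.

none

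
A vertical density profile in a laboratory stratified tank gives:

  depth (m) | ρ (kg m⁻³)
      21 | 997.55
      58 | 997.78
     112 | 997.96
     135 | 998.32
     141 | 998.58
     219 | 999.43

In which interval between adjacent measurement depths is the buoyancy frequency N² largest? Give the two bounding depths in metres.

135–141 m

Compute the density gradient over each adjacent pair:
  21–58 m: Δρ/Δz = 0.23/37 = 6.2 × 10⁻³ kg m⁻⁴
  58–112 m: Δρ/Δz = 0.18/54 = 3.3 × 10⁻³ kg m⁻⁴
  112–135 m: Δρ/Δz = 0.36/23 = 0.016 kg m⁻⁴
  135–141 m: Δρ/Δz = 0.26/6 = 0.043 kg m⁻⁴
  141–219 m: Δρ/Δz = 0.85/78 = 0.011 kg m⁻⁴
The largest gradient is in the 135–141 m interval — the pycnocline.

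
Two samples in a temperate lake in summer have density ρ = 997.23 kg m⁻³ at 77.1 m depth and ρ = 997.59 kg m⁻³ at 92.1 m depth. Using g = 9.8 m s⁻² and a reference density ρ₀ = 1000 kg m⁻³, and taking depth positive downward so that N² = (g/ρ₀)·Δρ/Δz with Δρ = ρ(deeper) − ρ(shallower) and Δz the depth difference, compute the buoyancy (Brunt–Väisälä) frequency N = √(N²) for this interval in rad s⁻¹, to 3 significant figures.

Δρ = 997.59 − 997.23 = 0.36 kg m⁻³ over Δz = 92.1 − 77.1 = 15 m.
N² = (9.8/1000) × (0.36/15) = 2.3520 × 10⁻⁴ s⁻².
N = √(2.3520 × 10⁻⁴) = 0.015336 rad s⁻¹ ≈ 0.0153 rad s⁻¹.

0.0153 rad s⁻¹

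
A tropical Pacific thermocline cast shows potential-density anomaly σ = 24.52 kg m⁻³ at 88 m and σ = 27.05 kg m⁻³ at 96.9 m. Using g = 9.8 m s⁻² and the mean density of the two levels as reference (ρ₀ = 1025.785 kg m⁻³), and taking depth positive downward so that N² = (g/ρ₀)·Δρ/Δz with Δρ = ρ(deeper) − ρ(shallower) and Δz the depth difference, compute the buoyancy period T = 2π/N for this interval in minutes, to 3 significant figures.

2.01 min

Δρ = 1027.05 − 1024.52 = 2.53 kg m⁻³ over Δz = 96.9 − 88 = 8.9 m.
N² = (9.8/1025.785) × (2.53/8.9) = 2.7158 × 10⁻³ s⁻².
N = √(2.7158 × 10⁻³) = 0.052113 rad s⁻¹, so T = 2π/N = 120.57 s = 2.0095 min ≈ 2.01 min.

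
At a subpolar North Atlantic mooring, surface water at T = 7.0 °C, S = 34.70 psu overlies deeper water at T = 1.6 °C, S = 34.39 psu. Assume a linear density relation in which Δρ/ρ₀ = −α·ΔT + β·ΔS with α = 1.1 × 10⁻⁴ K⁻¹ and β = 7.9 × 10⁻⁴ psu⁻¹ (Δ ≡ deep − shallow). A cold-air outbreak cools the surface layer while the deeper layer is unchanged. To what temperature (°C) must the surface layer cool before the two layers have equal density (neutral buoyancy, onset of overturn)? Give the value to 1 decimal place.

3.8 °C

Neutral buoyancy requires Δρ = 0, i.e. −α(T_deep − T_surf′) + β(S_deep − S_surf) = 0.
T_surf′ = T_deep − (β/α)·ΔS = 1.6 − (7.9 × 10⁻⁴/1.1 × 10⁻⁴)·(-0.31) = 3.826 °C.
Cooling required: 7.0 − (3.826) = 3.174 °C.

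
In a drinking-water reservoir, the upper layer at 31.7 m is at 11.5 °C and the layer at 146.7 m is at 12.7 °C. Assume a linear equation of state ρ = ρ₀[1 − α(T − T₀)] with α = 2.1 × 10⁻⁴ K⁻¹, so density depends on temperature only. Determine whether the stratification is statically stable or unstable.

unstable

ΔT = 12.7 − 11.5 = +1.2 K, so Δρ/ρ₀ = −αΔT = -2.52 × 10⁻⁴.
Δρ/ρ₀ < 0, so Δρ < 0: deeper water is lighter → statically unstable; the column would overturn.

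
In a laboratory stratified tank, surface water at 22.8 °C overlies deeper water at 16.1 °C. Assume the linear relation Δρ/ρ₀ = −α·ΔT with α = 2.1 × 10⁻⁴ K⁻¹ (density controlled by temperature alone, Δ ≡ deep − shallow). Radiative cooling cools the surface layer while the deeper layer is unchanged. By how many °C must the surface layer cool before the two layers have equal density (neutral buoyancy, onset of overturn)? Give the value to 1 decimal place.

With temperature the only control, equal density requires T_surf′ = T_deep.
T_surf′ = 16.1 °C.
Cooling required: 22.8 − 16.1 = 6.7 °C.

6.7 °C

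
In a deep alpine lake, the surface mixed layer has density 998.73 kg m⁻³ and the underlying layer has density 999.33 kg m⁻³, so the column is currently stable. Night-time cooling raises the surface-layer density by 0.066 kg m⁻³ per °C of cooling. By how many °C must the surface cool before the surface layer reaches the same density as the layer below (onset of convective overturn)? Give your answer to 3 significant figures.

Density deficit of the surface layer: 999.33 − 998.73 = 0.6 kg m⁻³.
Required change = 0.6 / 0.066 = 9.09 °C.

9.09 °C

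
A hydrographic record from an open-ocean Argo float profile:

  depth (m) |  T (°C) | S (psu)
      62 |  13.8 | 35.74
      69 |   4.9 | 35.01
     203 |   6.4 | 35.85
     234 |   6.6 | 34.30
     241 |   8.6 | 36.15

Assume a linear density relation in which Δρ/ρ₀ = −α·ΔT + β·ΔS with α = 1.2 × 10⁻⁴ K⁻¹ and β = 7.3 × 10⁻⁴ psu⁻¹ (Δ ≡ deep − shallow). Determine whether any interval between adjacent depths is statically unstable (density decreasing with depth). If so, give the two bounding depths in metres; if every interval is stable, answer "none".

203–234 m

Evaluate Δρ/ρ₀ = −αΔT + βΔS across each adjacent pair:
  62–69 m: −αΔT+βΔS = −(1.2 × 10⁻⁴)(-8.9)+(7.3 × 10⁻⁴)(-0.73) = 5.4 × 10⁻⁴ → stable
  69–203 m: −αΔT+βΔS = −(1.2 × 10⁻⁴)(+1.5)+(7.3 × 10⁻⁴)(+0.84) = 4.3 × 10⁻⁴ → stable
  203–234 m: −αΔT+βΔS = −(1.2 × 10⁻⁴)(+0.2)+(7.3 × 10⁻⁴)(-1.55) = -1.2 × 10⁻³ → UNSTABLE
  234–241 m: −αΔT+βΔS = −(1.2 × 10⁻⁴)(+2.0)+(7.3 × 10⁻⁴)(+1.85) = 1.1 × 10⁻³ → stable
The 203–234 m interval has Δρ < 0: lighter water underlies denser water.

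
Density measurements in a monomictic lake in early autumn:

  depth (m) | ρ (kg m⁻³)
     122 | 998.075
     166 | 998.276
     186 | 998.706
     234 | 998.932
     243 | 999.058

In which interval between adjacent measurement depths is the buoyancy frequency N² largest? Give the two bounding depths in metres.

166–186 m

Compute the density gradient over each adjacent pair:
  122–166 m: Δρ/Δz = 0.201/44 = 4.6 × 10⁻³ kg m⁻⁴
  166–186 m: Δρ/Δz = 0.430/20 = 0.021 kg m⁻⁴
  186–234 m: Δρ/Δz = 0.226/48 = 4.7 × 10⁻³ kg m⁻⁴
  234–243 m: Δρ/Δz = 0.126/9 = 0.014 kg m⁻⁴
The largest gradient is in the 166–186 m interval — the pycnocline.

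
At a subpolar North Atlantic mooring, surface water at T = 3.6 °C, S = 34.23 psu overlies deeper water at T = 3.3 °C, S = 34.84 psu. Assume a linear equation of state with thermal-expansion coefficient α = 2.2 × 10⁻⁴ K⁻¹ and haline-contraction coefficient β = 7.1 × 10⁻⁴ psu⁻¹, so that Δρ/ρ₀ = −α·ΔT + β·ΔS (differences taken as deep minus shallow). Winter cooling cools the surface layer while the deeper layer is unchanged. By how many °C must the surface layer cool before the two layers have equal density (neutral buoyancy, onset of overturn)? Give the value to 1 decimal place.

2.3 °C

Neutral buoyancy requires Δρ = 0, i.e. −α(T_deep − T_surf′) + β(S_deep − S_surf) = 0.
T_surf′ = T_deep − (β/α)·ΔS = 3.3 − (7.1 × 10⁻⁴/2.2 × 10⁻⁴)·(+0.61) = 1.331 °C.
Cooling required: 3.6 − (1.331) = 2.269 °C.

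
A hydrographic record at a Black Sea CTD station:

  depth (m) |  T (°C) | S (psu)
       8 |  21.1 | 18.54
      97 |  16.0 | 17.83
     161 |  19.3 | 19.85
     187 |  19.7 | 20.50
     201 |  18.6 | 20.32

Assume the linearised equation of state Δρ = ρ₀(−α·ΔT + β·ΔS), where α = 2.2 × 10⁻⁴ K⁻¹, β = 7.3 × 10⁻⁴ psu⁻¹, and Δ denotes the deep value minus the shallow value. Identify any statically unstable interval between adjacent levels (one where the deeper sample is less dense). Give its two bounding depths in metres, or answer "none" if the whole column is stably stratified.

Evaluate Δρ/ρ₀ = −αΔT + βΔS across each adjacent pair:
  8–97 m: −αΔT+βΔS = −(2.2 × 10⁻⁴)(-5.1)+(7.3 × 10⁻⁴)(-0.71) = 6.0 × 10⁻⁴ → stable
  97–161 m: −αΔT+βΔS = −(2.2 × 10⁻⁴)(+3.3)+(7.3 × 10⁻⁴)(+2.02) = 7.5 × 10⁻⁴ → stable
  161–187 m: −αΔT+βΔS = −(2.2 × 10⁻⁴)(+0.4)+(7.3 × 10⁻⁴)(+0.65) = 3.9 × 10⁻⁴ → stable
  187–201 m: −αΔT+βΔS = −(2.2 × 10⁻⁴)(-1.1)+(7.3 × 10⁻⁴)(-0.18) = 1.1 × 10⁻⁴ → stable
Every interval has Δρ > 0: the column is stably stratified throughout.

none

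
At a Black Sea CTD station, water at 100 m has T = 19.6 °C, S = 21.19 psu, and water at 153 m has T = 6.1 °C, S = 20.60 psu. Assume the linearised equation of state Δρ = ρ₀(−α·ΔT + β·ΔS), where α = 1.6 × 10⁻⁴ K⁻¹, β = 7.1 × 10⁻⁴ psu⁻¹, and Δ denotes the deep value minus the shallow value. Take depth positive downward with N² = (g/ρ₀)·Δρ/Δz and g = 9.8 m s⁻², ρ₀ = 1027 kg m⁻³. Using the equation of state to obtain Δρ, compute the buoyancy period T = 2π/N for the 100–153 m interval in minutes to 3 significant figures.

5.84 min

ΔT = -13.5 K, ΔS = -0.59 psu (deep − shallow).
Δρ/ρ₀ = −αΔT + βΔS = 2.16 × 10⁻³ − 4.189 × 10⁻⁴ = 1.7411 × 10⁻³, so Δρ ≈ 1.788 kg m⁻³.
N² = (g/ρ₀)·Δρ/Δz = g·(Δρ/ρ₀)/Δz = 9.8 × 1.7411 × 10⁻³ / 53 = 3.2194 × 10⁻⁴ s⁻².
N = √(3.2194 × 10⁻⁴) = 0.017943 rad s⁻¹ → T = 2π/N = 350.17 s = 5.8362 min ≈ 5.84 min.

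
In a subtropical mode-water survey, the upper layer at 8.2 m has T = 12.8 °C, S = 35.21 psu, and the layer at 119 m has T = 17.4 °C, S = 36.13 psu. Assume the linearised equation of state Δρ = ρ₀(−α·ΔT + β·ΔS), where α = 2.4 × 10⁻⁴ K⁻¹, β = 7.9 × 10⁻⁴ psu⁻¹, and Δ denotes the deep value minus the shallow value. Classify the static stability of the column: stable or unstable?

unstable

ΔT = 17.4 − 12.8 = +4.6 K and ΔS = 36.13 − 35.21 = +0.92 psu (deep − shallow).
−αΔT = -1.104 × 10⁻³; βΔS = 7.268 × 10⁻⁴; sum Δρ/ρ₀ = -3.772 × 10⁻⁴.
Δρ/ρ₀ < 0, so Δρ < 0: deeper water is lighter → statically unstable; the column would overturn.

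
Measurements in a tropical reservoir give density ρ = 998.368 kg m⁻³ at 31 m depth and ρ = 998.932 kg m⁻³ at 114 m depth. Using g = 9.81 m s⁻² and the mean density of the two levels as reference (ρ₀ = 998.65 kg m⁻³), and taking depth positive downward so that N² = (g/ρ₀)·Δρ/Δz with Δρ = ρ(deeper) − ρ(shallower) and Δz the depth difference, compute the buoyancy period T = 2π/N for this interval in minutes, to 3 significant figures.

12.8 min

Δρ = 998.932 − 998.368 = 0.564 kg m⁻³ over Δz = 114 − 31 = 83 m.
N² = (9.81/998.65) × (0.564/83) = 6.6751 × 10⁻⁵ s⁻².
N = √(6.6751 × 10⁻⁵) = 8.1701 × 10⁻³ rad s⁻¹, so T = 2π/N = 769.05 s = 12.817 min ≈ 12.8 min.
N² > 0, so the interval is statically stable.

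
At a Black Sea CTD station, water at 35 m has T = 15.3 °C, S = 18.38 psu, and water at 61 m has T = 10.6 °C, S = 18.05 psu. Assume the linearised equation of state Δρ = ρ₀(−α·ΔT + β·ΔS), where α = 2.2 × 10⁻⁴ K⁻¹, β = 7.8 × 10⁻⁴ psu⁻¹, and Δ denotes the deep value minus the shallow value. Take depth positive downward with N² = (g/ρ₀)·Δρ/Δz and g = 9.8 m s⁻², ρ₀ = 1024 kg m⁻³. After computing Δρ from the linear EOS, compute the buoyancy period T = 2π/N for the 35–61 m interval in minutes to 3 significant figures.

ΔT = -4.7 K, ΔS = -0.33 psu (deep − shallow).
Δρ/ρ₀ = −αΔT + βΔS = 1.034 × 10⁻³ − 2.574 × 10⁻⁴ = 7.766 × 10⁻⁴, so Δρ ≈ 0.7952 kg m⁻³.
N² = (g/ρ₀)·Δρ/Δz = g·(Δρ/ρ₀)/Δz = 9.8 × 7.766 × 10⁻⁴ / 26 = 2.9272 × 10⁻⁴ s⁻².
N = √(2.9272 × 10⁻⁴) = 0.017109 rad s⁻¹ → T = 2π/N = 367.24 s = 6.1207 min ≈ 6.12 min.

6.12 min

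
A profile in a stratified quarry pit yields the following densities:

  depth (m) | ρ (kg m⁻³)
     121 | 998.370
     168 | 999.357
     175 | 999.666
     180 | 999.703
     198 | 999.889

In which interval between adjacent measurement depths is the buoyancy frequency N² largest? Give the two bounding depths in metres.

Compute the density gradient over each adjacent pair:
  121–168 m: Δρ/Δz = 0.987/47 = 0.021 kg m⁻⁴
  168–175 m: Δρ/Δz = 0.309/7 = 0.044 kg m⁻⁴
  175–180 m: Δρ/Δz = 0.037/5 = 7.4 × 10⁻³ kg m⁻⁴
  180–198 m: Δρ/Δz = 0.186/18 = 0.010 kg m⁻⁴
The largest gradient is in the 168–175 m interval — the pycnocline.

168–175 m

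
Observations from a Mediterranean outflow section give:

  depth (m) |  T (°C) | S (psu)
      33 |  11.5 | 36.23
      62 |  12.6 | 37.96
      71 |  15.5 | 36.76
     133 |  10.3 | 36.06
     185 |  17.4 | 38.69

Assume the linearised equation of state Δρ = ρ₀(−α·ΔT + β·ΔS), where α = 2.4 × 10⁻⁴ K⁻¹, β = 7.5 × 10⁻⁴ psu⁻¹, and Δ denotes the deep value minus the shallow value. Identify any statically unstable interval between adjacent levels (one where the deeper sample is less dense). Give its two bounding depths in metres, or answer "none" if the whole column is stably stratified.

Evaluate Δρ/ρ₀ = −αΔT + βΔS across each adjacent pair:
  33–62 m: −αΔT+βΔS = −(2.4 × 10⁻⁴)(+1.1)+(7.5 × 10⁻⁴)(+1.73) = 1.0 × 10⁻³ → stable
  62–71 m: −αΔT+βΔS = −(2.4 × 10⁻⁴)(+2.9)+(7.5 × 10⁻⁴)(-1.20) = -1.6 × 10⁻³ → UNSTABLE
  71–133 m: −αΔT+βΔS = −(2.4 × 10⁻⁴)(-5.2)+(7.5 × 10⁻⁴)(-0.70) = 7.2 × 10⁻⁴ → stable
  133–185 m: −αΔT+βΔS = −(2.4 × 10⁻⁴)(+7.1)+(7.5 × 10⁻⁴)(+2.63) = 2.7 × 10⁻⁴ → stable
The 62–71 m interval has Δρ < 0: lighter water underlies denser water.

62–71 m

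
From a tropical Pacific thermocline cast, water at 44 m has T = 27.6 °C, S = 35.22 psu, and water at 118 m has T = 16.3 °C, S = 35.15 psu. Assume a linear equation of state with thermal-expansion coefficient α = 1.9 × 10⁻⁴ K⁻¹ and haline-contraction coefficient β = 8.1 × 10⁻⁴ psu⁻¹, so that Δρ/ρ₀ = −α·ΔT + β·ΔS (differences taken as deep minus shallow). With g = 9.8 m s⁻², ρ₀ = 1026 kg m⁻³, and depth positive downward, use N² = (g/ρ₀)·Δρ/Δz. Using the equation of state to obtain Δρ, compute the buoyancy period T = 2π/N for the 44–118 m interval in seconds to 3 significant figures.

378 s

ΔT = -11.3 K, ΔS = -0.07 psu (deep − shallow).
Δρ/ρ₀ = −αΔT + βΔS = 2.147 × 10⁻³ − 5.67 × 10⁻⁵ = 2.0903 × 10⁻³, so Δρ ≈ 2.145 kg m⁻³.
N² = (g/ρ₀)·Δρ/Δz = g·(Δρ/ρ₀)/Δz = 9.8 × 2.0903 × 10⁻³ / 74 = 2.7682 × 10⁻⁴ s⁻².
N = √(2.7682 × 10⁻⁴) = 0.016638 rad s⁻¹ → T = 2π/N = 377.64 s ≈ 378 s.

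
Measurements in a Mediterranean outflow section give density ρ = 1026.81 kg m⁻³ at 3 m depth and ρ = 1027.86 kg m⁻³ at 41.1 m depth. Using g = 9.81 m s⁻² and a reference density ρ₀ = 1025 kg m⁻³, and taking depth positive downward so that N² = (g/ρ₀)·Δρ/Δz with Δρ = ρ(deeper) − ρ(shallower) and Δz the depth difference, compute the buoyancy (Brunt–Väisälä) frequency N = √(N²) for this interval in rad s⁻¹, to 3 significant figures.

Δρ = 1027.86 − 1026.81 = 1.05 kg m⁻³ over Δz = 41.1 − 3 = 38.1 m.
N² = (9.81/1025) × (1.05/38.1) = 2.6376 × 10⁻⁴ s⁻².
N = √(2.6376 × 10⁻⁴) = 0.016241 rad s⁻¹ ≈ 0.0162 rad s⁻¹.

0.0162 rad s⁻¹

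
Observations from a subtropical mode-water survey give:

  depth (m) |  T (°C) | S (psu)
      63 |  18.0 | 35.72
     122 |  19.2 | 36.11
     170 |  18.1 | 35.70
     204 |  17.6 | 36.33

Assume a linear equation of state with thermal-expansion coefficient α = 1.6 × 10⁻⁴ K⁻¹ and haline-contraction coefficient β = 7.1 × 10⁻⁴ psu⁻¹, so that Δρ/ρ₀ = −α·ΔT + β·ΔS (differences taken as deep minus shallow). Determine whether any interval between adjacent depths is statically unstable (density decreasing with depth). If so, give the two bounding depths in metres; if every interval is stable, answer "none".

122–170 m

Evaluate Δρ/ρ₀ = −αΔT + βΔS across each adjacent pair:
  63–122 m: −αΔT+βΔS = −(1.6 × 10⁻⁴)(+1.2)+(7.1 × 10⁻⁴)(+0.39) = 8.5 × 10⁻⁵ → stable
  122–170 m: −αΔT+βΔS = −(1.6 × 10⁻⁴)(-1.1)+(7.1 × 10⁻⁴)(-0.41) = -1.2 × 10⁻⁴ → UNSTABLE
  170–204 m: −αΔT+βΔS = −(1.6 × 10⁻⁴)(-0.5)+(7.1 × 10⁻⁴)(+0.63) = 5.3 × 10⁻⁴ → stable
The 122–170 m interval has Δρ < 0: lighter water underlies denser water.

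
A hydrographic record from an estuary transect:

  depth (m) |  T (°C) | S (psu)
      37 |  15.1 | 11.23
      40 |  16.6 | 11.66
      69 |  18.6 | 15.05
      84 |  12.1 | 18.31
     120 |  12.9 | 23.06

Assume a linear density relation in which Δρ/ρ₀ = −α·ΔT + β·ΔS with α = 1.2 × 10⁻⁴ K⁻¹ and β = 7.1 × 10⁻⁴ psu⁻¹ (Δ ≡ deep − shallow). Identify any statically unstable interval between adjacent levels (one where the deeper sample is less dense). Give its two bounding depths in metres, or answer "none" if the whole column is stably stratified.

none

Evaluate Δρ/ρ₀ = −αΔT + βΔS across each adjacent pair:
  37–40 m: −αΔT+βΔS = −(1.2 × 10⁻⁴)(+1.5)+(7.1 × 10⁻⁴)(+0.43) = 1.3 × 10⁻⁴ → stable
  40–69 m: −αΔT+βΔS = −(1.2 × 10⁻⁴)(+2.0)+(7.1 × 10⁻⁴)(+3.39) = 2.2 × 10⁻³ → stable
  69–84 m: −αΔT+βΔS = −(1.2 × 10⁻⁴)(-6.5)+(7.1 × 10⁻⁴)(+3.26) = 3.1 × 10⁻³ → stable
  84–120 m: −αΔT+βΔS = −(1.2 × 10⁻⁴)(+0.8)+(7.1 × 10⁻⁴)(+4.75) = 3.3 × 10⁻³ → stable
Every interval has Δρ > 0: the column is stably stratified throughout.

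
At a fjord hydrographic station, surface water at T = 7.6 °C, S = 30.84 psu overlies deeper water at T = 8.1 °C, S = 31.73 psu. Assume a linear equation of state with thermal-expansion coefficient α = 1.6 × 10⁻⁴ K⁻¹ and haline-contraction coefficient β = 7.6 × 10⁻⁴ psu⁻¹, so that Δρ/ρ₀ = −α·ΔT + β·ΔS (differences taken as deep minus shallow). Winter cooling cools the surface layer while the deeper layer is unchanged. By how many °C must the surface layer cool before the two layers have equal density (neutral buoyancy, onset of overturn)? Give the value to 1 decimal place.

3.7 °C

Neutral buoyancy requires Δρ = 0, i.e. −α(T_deep − T_surf′) + β(S_deep − S_surf) = 0.
T_surf′ = T_deep − (β/α)·ΔS = 8.1 − (7.6 × 10⁻⁴/1.6 × 10⁻⁴)·(+0.89) = 3.872 °C.
Cooling required: 7.6 − (3.872) = 3.728 °C.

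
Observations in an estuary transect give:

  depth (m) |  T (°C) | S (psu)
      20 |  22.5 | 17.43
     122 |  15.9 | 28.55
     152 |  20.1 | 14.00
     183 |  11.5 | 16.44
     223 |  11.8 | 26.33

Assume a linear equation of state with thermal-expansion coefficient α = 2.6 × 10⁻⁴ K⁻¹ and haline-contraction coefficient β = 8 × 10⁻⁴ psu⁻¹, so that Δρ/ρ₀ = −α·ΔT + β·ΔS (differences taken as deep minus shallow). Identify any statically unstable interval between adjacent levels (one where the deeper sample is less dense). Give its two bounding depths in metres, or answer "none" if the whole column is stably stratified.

122–152 m

Evaluate Δρ/ρ₀ = −αΔT + βΔS across each adjacent pair:
  20–122 m: −αΔT+βΔS = −(2.6 × 10⁻⁴)(-6.6)+(8 × 10⁻⁴)(+11.12) = 0.011 → stable
  122–152 m: −αΔT+βΔS = −(2.6 × 10⁻⁴)(+4.2)+(8 × 10⁻⁴)(-14.55) = -0.013 → UNSTABLE
  152–183 m: −αΔT+βΔS = −(2.6 × 10⁻⁴)(-8.6)+(8 × 10⁻⁴)(+2.44) = 4.2 × 10⁻³ → stable
  183–223 m: −αΔT+βΔS = −(2.6 × 10⁻⁴)(+0.3)+(8 × 10⁻⁴)(+9.89) = 7.8 × 10⁻³ → stable
The 122–152 m interval has Δρ < 0: lighter water underlies denser water.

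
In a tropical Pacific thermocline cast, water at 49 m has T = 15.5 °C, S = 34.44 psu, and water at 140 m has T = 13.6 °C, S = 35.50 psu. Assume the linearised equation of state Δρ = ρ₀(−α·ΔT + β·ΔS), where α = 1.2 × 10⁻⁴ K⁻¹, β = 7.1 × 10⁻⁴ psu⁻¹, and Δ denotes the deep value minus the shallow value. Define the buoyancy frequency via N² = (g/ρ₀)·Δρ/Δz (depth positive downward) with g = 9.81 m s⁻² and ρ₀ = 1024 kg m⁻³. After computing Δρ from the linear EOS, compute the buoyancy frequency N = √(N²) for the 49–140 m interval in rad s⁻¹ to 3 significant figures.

ΔT = -1.9 K, ΔS = +1.06 psu (deep − shallow).
Δρ/ρ₀ = −αΔT + βΔS = 2.28 × 10⁻⁴ + 7.526 × 10⁻⁴ = 9.806 × 10⁻⁴, so Δρ ≈ 1.004 kg m⁻³.
N² = (g/ρ₀)·Δρ/Δz = g·(Δρ/ρ₀)/Δz = 9.81 × 9.806 × 10⁻⁴ / 91 = 1.0571 × 10⁻⁴ s⁻².
N = √(1.0571 × 10⁻⁴) = 0.010282 rad s⁻¹ ≈ 0.0103 rad s⁻¹.

0.0103 rad s⁻¹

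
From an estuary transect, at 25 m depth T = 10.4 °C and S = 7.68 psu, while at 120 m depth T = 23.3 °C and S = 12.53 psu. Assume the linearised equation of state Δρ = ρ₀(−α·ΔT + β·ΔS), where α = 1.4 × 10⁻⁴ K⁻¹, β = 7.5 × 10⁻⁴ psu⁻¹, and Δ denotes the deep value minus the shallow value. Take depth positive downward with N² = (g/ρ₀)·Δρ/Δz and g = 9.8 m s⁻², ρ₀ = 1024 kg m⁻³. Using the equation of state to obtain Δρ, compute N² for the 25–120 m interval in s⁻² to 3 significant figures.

ΔT = +12.9 K, ΔS = +4.85 psu (deep − shallow).
Δρ/ρ₀ = −αΔT + βΔS = -1.806 × 10⁻³ + 3.6375 × 10⁻³ = 1.8315 × 10⁻³, so Δρ ≈ 1.875 kg m⁻³.
N² = (g/ρ₀)·Δρ/Δz = g·(Δρ/ρ₀)/Δz = 9.8 × 1.8315 × 10⁻³ / 95 = 1.8893 × 10⁻⁴ s⁻² ≈ 1.89 × 10⁻⁴ s⁻².

1.89 × 10⁻⁴ s⁻²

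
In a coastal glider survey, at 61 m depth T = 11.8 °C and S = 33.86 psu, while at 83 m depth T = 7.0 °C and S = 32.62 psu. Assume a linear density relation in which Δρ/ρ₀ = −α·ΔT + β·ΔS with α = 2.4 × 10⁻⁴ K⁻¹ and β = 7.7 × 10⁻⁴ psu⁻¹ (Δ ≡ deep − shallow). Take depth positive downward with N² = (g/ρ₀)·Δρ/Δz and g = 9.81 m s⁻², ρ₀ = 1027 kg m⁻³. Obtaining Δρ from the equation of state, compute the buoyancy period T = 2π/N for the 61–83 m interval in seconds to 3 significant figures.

670 s

ΔT = -4.8 K, ΔS = -1.24 psu (deep − shallow).
Δρ/ρ₀ = −αΔT + βΔS = 1.152 × 10⁻³ − 9.548 × 10⁻⁴ = 1.972 × 10⁻⁴, so Δρ ≈ 0.2025 kg m⁻³.
N² = (g/ρ₀)·Δρ/Δz = g·(Δρ/ρ₀)/Δz = 9.81 × 1.972 × 10⁻⁴ / 22 = 8.7933 × 10⁻⁵ s⁻².
N = √(8.7933 × 10⁻⁵) = 9.3773 × 10⁻³ rad s⁻¹ → T = 2π/N = 670.04 s ≈ 670 s.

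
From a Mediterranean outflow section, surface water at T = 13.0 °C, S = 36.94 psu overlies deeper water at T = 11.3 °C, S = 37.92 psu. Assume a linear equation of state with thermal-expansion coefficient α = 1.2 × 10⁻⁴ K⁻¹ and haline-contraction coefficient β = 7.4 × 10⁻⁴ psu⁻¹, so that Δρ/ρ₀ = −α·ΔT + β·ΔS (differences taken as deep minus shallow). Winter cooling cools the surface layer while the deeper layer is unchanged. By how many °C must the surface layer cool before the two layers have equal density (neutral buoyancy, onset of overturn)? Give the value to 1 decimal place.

Neutral buoyancy requires Δρ = 0, i.e. −α(T_deep − T_surf′) + β(S_deep − S_surf) = 0.
T_surf′ = T_deep − (β/α)·ΔS = 11.3 − (7.4 × 10⁻⁴/1.2 × 10⁻⁴)·(+0.98) = 5.257 °C.
Cooling required: 13.0 − (5.257) = 7.743 °C.

7.7 °C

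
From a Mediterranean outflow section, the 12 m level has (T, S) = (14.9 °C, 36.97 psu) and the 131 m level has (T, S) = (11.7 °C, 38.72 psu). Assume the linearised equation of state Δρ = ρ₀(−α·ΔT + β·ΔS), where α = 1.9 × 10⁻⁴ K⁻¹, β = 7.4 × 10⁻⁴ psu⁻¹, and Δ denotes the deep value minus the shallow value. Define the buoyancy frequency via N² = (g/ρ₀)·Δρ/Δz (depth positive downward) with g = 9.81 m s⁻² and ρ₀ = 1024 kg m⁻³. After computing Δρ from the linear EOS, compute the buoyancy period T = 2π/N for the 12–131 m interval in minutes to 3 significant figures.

ΔT = -3.2 K, ΔS = +1.75 psu (deep − shallow).
Δρ/ρ₀ = −αΔT + βΔS = 6.08 × 10⁻⁴ + 1.295 × 10⁻³ = 1.903 × 10⁻³, so Δρ ≈ 1.949 kg m⁻³.
N² = (g/ρ₀)·Δρ/Δz = g·(Δρ/ρ₀)/Δz = 9.81 × 1.903 × 10⁻³ / 119 = 1.5688 × 10⁻⁴ s⁻².
N = √(1.5688 × 10⁻⁴) = 0.012525 rad s⁻¹ → T = 2π/N = 501.65 s = 8.3608 min ≈ 8.36 min.

8.36 min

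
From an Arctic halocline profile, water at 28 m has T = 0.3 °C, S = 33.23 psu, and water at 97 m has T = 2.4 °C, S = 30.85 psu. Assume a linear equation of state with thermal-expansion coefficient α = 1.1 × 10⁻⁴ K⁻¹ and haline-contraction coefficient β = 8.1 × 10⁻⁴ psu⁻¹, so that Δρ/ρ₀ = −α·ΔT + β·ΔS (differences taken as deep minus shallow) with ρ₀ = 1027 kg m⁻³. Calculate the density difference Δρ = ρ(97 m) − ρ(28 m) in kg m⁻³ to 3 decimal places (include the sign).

-2.217 kg m⁻³

ΔT = +2.1 K, ΔS = -2.38 psu (deep − shallow).
Δρ/ρ₀ = −(1.1 × 10⁻⁴)(+2.1) + (8.1 × 10⁻⁴)(-2.38) = -2.1588 × 10⁻³.
Δρ = 1027 × (-2.1588 × 10⁻³) = -2.217 kg m⁻³.
Negative Δρ: lighter below, statically unstable.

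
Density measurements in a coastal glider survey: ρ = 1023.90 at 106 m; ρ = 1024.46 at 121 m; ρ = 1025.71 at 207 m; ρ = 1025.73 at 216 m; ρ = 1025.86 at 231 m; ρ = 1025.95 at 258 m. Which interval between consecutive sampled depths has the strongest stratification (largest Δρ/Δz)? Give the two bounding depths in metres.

Compute the density gradient over each adjacent pair:
  106–121 m: Δρ/Δz = 0.56/15 = 0.037 kg m⁻⁴
  121–207 m: Δρ/Δz = 1.25/86 = 0.015 kg m⁻⁴
  207–216 m: Δρ/Δz = 0.02/9 = 2.2 × 10⁻³ kg m⁻⁴
  216–231 m: Δρ/Δz = 0.13/15 = 8.7 × 10⁻³ kg m⁻⁴
  231–258 m: Δρ/Δz = 0.09/27 = 3.3 × 10⁻³ kg m⁻⁴
The largest gradient is in the 106–121 m interval — the pycnocline.

106–121 m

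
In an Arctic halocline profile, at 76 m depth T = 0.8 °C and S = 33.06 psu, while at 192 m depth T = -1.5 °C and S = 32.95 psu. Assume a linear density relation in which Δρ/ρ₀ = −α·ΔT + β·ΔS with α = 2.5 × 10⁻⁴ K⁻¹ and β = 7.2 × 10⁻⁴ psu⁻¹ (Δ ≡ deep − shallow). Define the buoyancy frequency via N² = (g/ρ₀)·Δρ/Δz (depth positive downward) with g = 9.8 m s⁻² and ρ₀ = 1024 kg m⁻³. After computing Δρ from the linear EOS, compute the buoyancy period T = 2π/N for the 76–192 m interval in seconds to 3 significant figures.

ΔT = -2.3 K, ΔS = -0.11 psu (deep − shallow).
Δρ/ρ₀ = −αΔT + βΔS = 5.75 × 10⁻⁴ − 7.92 × 10⁻⁵ = 4.958 × 10⁻⁴, so Δρ ≈ 0.5077 kg m⁻³.
N² = (g/ρ₀)·Δρ/Δz = g·(Δρ/ρ₀)/Δz = 9.8 × 4.958 × 10⁻⁴ / 116 = 4.1887 × 10⁻⁵ s⁻².
N = √(4.1887 × 10⁻⁵) = 6.4720 × 10⁻³ rad s⁻¹ → T = 2π/N = 970.83 s ≈ 971 s.

971 s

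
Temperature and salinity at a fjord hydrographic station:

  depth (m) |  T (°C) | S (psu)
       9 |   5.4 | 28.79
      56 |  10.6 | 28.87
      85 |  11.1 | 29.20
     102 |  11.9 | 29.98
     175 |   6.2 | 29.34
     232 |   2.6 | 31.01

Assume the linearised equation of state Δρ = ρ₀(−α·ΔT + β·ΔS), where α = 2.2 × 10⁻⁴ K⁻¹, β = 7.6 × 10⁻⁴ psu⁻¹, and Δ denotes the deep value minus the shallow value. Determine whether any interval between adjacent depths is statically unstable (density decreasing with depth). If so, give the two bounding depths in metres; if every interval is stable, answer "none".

9–56 m

Evaluate Δρ/ρ₀ = −αΔT + βΔS across each adjacent pair:
  9–56 m: −αΔT+βΔS = −(2.2 × 10⁻⁴)(+5.2)+(7.6 × 10⁻⁴)(+0.08) = -1.1 × 10⁻³ → UNSTABLE
  56–85 m: −αΔT+βΔS = −(2.2 × 10⁻⁴)(+0.5)+(7.6 × 10⁻⁴)(+0.33) = 1.4 × 10⁻⁴ → stable
  85–102 m: −αΔT+βΔS = −(2.2 × 10⁻⁴)(+0.8)+(7.6 × 10⁻⁴)(+0.78) = 4.2 × 10⁻⁴ → stable
  102–175 m: −αΔT+βΔS = −(2.2 × 10⁻⁴)(-5.7)+(7.6 × 10⁻⁴)(-0.64) = 7.7 × 10⁻⁴ → stable
  175–232 m: −αΔT+βΔS = −(2.2 × 10⁻⁴)(-3.6)+(7.6 × 10⁻⁴)(+1.67) = 2.1 × 10⁻³ → stable
The 9–56 m interval has Δρ < 0: lighter water underlies denser water.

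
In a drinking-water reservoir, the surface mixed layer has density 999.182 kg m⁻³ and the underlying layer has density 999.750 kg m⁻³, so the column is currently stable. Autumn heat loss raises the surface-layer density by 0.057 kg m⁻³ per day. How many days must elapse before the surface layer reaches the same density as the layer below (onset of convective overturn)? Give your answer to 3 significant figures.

9.96 days

Density deficit of the surface layer: 999.750 − 999.182 = 0.568 kg m⁻³.
Required change = 0.568 / 0.057 = 9.96 days.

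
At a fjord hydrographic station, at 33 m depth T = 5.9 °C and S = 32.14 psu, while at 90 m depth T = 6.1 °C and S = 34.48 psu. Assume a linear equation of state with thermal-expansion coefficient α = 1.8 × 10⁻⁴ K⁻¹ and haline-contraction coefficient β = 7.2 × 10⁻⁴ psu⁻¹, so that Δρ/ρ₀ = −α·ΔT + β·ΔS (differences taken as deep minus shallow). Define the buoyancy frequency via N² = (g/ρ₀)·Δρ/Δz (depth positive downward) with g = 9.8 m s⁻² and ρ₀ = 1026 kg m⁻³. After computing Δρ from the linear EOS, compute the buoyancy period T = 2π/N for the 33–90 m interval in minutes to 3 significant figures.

ΔT = +0.2 K, ΔS = +2.34 psu (deep − shallow).
Δρ/ρ₀ = −αΔT + βΔS = -3.60 × 10⁻⁵ + 1.6848 × 10⁻³ = 1.6488 × 10⁻³, so Δρ ≈ 1.692 kg m⁻³.
N² = (g/ρ₀)·Δρ/Δz = g·(Δρ/ρ₀)/Δz = 9.8 × 1.6488 × 10⁻³ / 57 = 2.8348 × 10⁻⁴ s⁻².
N = √(2.8348 × 10⁻⁴) = 0.016837 rad s⁻¹ → T = 2π/N = 373.18 s = 6.2197 min ≈ 6.22 min.

6.22 min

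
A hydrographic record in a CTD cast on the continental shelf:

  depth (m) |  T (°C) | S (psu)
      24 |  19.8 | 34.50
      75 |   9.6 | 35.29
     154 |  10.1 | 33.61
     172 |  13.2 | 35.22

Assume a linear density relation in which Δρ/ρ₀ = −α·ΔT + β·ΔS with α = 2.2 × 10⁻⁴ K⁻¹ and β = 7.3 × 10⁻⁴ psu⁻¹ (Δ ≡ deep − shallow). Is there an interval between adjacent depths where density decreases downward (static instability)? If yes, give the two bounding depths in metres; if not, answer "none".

Evaluate Δρ/ρ₀ = −αΔT + βΔS across each adjacent pair:
  24–75 m: −αΔT+βΔS = −(2.2 × 10⁻⁴)(-10.2)+(7.3 × 10⁻⁴)(+0.79) = 2.8 × 10⁻³ → stable
  75–154 m: −αΔT+βΔS = −(2.2 × 10⁻⁴)(+0.5)+(7.3 × 10⁻⁴)(-1.68) = -1.3 × 10⁻³ → UNSTABLE
  154–172 m: −αΔT+βΔS = −(2.2 × 10⁻⁴)(+3.1)+(7.3 × 10⁻⁴)(+1.61) = 4.9 × 10⁻⁴ → stable
The 75–154 m interval has Δρ < 0: lighter water underlies denser water.

75–154 m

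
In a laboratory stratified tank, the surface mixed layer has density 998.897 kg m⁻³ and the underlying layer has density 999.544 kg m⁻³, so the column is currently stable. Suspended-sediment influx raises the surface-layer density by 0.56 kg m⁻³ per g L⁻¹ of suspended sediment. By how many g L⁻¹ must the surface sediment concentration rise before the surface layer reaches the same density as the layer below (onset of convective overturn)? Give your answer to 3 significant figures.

1.16 g L⁻¹

Density deficit of the surface layer: 999.544 − 998.897 = 0.647 kg m⁻³.
Required change = 0.647 / 0.56 = 1.16 g L⁻¹.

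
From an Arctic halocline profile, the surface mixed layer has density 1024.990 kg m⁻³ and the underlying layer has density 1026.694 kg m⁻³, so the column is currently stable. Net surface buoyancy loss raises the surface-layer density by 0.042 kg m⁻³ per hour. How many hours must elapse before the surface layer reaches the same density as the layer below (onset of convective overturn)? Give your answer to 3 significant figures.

40.6 hours

Density deficit of the surface layer: 1026.694 − 1024.990 = 1.704 kg m⁻³.
Required change = 1.704 / 0.042 = 40.6 hours.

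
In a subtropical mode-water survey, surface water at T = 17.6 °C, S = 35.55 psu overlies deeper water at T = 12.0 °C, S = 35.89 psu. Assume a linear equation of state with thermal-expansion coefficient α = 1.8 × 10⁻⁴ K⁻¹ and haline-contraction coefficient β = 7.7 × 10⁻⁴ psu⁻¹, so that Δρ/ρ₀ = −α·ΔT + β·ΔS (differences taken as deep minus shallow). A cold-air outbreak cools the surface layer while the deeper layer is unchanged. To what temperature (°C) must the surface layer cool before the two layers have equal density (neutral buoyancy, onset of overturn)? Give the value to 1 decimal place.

Neutral buoyancy requires Δρ = 0, i.e. −α(T_deep − T_surf′) + β(S_deep − S_surf) = 0.
T_surf′ = T_deep − (β/α)·ΔS = 12.0 − (7.7 × 10⁻⁴/1.8 × 10⁻⁴)·(+0.34) = 10.546 °C.
Cooling required: 17.6 − (10.546) = 7.054 °C.

10.5 °C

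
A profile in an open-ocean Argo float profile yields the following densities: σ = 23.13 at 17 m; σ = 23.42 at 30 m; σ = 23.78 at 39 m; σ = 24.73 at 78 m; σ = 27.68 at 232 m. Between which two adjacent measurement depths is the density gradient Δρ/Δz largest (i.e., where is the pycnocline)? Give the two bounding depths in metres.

Compute the density gradient over each adjacent pair:
  17–30 m: Δρ/Δz = 0.29/13 = 0.022 kg m⁻⁴
  30–39 m: Δρ/Δz = 0.36/9 = 0.040 kg m⁻⁴
  39–78 m: Δρ/Δz = 0.95/39 = 0.024 kg m⁻⁴
  78–232 m: Δρ/Δz = 2.95/154 = 0.019 kg m⁻⁴
The largest gradient is in the 30–39 m interval — the pycnocline.

30–39 m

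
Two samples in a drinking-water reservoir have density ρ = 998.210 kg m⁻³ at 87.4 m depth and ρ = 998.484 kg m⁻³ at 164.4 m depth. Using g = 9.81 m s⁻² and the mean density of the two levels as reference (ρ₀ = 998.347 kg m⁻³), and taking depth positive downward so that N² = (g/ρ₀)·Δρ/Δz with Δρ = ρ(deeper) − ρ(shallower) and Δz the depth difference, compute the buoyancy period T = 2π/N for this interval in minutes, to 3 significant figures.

17.7 min

Δρ = 998.484 − 998.210 = 0.274 kg m⁻³ over Δz = 164.4 − 87.4 = 77 m.
N² = (9.81/998.347) × (0.274/77) = 3.4966 × 10⁻⁵ s⁻².
N = √(3.4966 × 10⁻⁵) = 5.9132 × 10⁻³ rad s⁻¹, so T = 2π/N = 1.0626 × 10³ s = 17.710 min ≈ 17.7 min.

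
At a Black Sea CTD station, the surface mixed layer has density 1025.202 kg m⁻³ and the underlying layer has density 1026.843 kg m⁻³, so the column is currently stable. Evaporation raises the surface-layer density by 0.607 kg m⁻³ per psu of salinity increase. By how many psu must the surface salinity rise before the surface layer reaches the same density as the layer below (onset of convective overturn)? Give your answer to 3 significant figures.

Density deficit of the surface layer: 1026.843 − 1025.202 = 1.641 kg m⁻³.
Required change = 1.641 / 0.607 = 2.70 psu.

2.70 psu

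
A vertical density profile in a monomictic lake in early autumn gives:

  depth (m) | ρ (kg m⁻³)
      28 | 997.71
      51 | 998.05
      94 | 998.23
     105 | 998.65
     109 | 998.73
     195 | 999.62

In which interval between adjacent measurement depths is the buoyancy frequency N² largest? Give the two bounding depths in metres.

Compute the density gradient over each adjacent pair:
  28–51 m: Δρ/Δz = 0.34/23 = 0.015 kg m⁻⁴
  51–94 m: Δρ/Δz = 0.18/43 = 4.2 × 10⁻³ kg m⁻⁴
  94–105 m: Δρ/Δz = 0.42/11 = 0.038 kg m⁻⁴
  105–109 m: Δρ/Δz = 0.08/4 = 0.020 kg m⁻⁴
  109–195 m: Δρ/Δz = 0.89/86 = 0.010 kg m⁻⁴
The largest gradient is in the 94–105 m interval — the pycnocline.

94–105 m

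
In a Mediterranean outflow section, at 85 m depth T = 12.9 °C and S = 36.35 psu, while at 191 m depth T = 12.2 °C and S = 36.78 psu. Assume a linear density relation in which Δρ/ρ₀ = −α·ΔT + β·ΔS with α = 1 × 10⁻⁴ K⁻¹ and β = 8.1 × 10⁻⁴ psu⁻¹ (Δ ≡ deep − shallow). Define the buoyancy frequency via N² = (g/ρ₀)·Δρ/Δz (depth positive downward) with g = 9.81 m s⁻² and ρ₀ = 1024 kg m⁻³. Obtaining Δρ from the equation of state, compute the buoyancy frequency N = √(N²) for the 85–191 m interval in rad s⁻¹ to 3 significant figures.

ΔT = -0.7 K, ΔS = +0.43 psu (deep − shallow).
Δρ/ρ₀ = −αΔT + βΔS = 7.00 × 10⁻⁵ + 3.483 × 10⁻⁴ = 4.183 × 10⁻⁴, so Δρ ≈ 0.4283 kg m⁻³.
N² = (g/ρ₀)·Δρ/Δz = g·(Δρ/ρ₀)/Δz = 9.81 × 4.183 × 10⁻⁴ / 106 = 3.8712 × 10⁻⁵ s⁻².
N = √(3.8712 × 10⁻⁵) = 6.2219 × 10⁻³ rad s⁻¹ ≈ 6.22 × 10⁻³ rad s⁻¹.

6.22 × 10⁻³ rad s⁻¹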